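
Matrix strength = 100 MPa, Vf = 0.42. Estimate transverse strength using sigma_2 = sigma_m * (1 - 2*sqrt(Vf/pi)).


factor = 1 - 2*sqrt(0.42/pi) = 0.2687
sigma_2 = 100 * 0.2687 = 26.87 MPa

26.87 MPa


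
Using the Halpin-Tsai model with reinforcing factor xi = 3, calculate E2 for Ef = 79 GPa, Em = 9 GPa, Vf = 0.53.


eta = (Ef/Em - 1)/(Ef/Em + xi) = (8.7778 - 1)/(8.7778 + 3) = 0.6604
E2 = Em*(1+xi*eta*Vf)/(1-eta*Vf) = 28.38 GPa

28.38 GPa


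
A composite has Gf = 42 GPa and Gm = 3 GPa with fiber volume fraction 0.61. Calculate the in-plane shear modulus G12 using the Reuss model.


1/G12 = Vf/Gf + (1-Vf)/Gm = 0.61/42 + 0.39/3
G12 = 6.92 GPa

6.92 GPa


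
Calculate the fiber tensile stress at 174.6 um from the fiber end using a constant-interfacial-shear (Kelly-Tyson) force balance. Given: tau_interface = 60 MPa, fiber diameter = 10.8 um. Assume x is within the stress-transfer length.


Force balance: sigma_f * (pi*d^2/4) = tau * (pi*d) * x  ->  sigma_f = 4 * tau * x / d
sigma_f = 4 * 60 * 174.6 / 10.8 = 3880.0 MPa

3880.0 MPa


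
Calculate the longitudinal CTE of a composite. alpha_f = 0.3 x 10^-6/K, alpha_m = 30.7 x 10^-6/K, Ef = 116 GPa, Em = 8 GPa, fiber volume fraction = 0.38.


E1 = Ef*Vf + Em*(1-Vf) = 49.04
alpha_1 = (alpha_f*Ef*Vf + alpha_m*Em*(1-Vf))/E1 = 3.37 x 10^-6/K

3.37 x 10^-6/K


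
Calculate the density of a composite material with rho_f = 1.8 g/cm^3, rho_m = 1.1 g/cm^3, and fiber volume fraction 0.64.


rho_c = rho_f*Vf + rho_m*(1-Vf) = 1.8*0.64 + 1.1*0.36 = 1.548 g/cm^3

1.548 g/cm^3


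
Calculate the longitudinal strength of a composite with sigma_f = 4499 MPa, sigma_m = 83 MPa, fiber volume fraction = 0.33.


sigma_1 = sigma_f*Vf + sigma_m*(1-Vf) = 4499*0.33 + 83*0.67 = 1540.3 MPa

1540.3 MPa


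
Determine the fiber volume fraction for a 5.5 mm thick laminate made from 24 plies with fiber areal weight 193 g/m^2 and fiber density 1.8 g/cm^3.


Vf = n * FAW / (rho_f * h * 1000) = 24 * 193 / (1.8 * 5.5 * 1000) = 0.4679

0.4679


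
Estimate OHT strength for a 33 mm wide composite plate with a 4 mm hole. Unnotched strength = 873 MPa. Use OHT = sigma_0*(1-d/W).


OHT = sigma_0*(1-d/W) = 873*(1-4/33) = 767.2 MPa

767.2 MPa


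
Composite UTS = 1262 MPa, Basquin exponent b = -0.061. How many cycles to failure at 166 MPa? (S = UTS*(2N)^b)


N = 0.5 * (S/UTS)^(1/b) = 0.5 * (166/1262)^(1/-0.061) = 1.3829e+14 cycles

1.3829e+14 cycles


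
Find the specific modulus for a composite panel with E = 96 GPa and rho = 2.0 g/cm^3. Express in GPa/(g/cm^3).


Specific stiffness = E/rho = 96/2.0 = 48.0 GPa/(g/cm^3)

48.0 GPa/(g/cm^3)


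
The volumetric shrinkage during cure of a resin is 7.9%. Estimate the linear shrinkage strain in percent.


Linear shrinkage ≈ vol_shrink/3 = 7.9/3 = 2.633%

2.633%


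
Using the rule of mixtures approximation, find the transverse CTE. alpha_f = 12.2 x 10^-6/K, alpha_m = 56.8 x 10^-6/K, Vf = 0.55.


alpha_2 = alpha_f*Vf + alpha_m*(1-Vf) = 12.2*0.55 + 56.8*0.45 = 32.3 x 10^-6/K

32.3 x 10^-6/K


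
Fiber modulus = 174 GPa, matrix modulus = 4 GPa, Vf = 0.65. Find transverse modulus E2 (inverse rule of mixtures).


1/E2 = Vf/Ef + (1-Vf)/Em = 0.65/174 + 0.35/4
E2 = 10.96 GPa

10.96 GPa


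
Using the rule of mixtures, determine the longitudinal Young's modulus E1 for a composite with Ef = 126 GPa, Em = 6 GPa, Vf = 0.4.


E1 = Ef*Vf + Em*(1-Vf) = 126*0.4 + 6*0.6 = 54.0 GPa

54.0 GPa


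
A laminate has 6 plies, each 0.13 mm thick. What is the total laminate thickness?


h = n * t_ply = 6 * 0.13 = 0.78 mm

0.78 mm


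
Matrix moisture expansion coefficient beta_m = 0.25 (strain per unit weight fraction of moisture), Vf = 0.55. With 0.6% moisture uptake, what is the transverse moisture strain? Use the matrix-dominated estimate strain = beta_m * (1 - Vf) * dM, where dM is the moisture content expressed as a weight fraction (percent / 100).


dM = 0.6/100 = 0.006
strain = beta_m * (1-Vf) * dM = 0.25 * 0.45 * 0.006 = 0.000675

0.000675


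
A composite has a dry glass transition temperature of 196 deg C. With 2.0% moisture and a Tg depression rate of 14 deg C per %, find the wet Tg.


Tg_wet = Tg_dry - k*moisture = 196 - 14*2.0 = 168.0 deg C

168.0 deg C


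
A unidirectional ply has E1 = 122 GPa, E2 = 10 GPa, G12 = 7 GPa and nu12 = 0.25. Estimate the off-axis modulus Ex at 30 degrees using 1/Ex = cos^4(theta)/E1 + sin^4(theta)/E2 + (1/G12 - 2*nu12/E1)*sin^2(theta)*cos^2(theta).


cos^4(30) = 0.5625, sin^4(30) = 0.0625, sin^2(30)*cos^2(30) = 0.1875
1/G12 - 2*nu12/E1 = 1/7 - 2*0.25/122 = 0.138759 GPa^-1
1/Ex = 0.5625/122 + 0.0625/10 + 0.138759*0.1875 = 0.0368779 GPa^-1
Ex = 27.12 GPa

27.12 GPa


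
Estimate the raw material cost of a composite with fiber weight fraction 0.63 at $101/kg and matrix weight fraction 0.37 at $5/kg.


Cost = cost_f*Wf + cost_m*Wm = 101*0.63 + 5*0.37 = $65.48/kg

$65.48/kg


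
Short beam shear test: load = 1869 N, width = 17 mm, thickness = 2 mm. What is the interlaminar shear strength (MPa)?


ILSS = 3F/(4bh) = 3*1869/(4*17*2) = 41.23 MPa

41.23 MPa


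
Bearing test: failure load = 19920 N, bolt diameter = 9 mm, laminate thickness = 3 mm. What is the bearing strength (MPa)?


sigma_br = F/(d*h) = 19920/(9*3) = 737.8 MPa

737.8 MPa


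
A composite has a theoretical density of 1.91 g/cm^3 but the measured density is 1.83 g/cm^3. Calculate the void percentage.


Void% = (rho_theo - rho_actual)/rho_theo * 100 = (1.91 - 1.83)/1.91 * 100 = 4.19%

4.19%


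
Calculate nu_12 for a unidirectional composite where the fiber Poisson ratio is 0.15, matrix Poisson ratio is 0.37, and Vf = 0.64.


nu_12 = nu_f*Vf + nu_m*(1-Vf) = 0.15*0.64 + 0.37*0.36 = 0.2292

0.2292


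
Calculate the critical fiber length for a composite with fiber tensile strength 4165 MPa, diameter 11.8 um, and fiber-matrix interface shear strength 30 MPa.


Lc = sigma_f * d / (2 * tau_i) = 4165 * 11.8 / (2 * 30) = 819.1 um

819.1 um


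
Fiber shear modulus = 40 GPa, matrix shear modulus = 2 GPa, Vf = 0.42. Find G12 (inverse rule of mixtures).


1/G12 = Vf/Gf + (1-Vf)/Gm = 0.42/40 + 0.58/2
G12 = 3.33 GPa

3.33 GPa


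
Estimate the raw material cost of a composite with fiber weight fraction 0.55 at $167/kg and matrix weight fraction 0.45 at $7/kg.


Cost = cost_f*Wf + cost_m*Wm = 167*0.55 + 7*0.45 = $95.0/kg

$95.0/kg


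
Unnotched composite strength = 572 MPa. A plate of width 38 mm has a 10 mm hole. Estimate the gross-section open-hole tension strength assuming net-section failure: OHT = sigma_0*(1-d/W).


OHT = sigma_0*(1-d/W) = 572*(1-10/38) = 421.5 MPa

421.5 MPa


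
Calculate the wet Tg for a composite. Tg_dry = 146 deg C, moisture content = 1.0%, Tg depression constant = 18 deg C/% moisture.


Tg_wet = Tg_dry - k*moisture = 146 - 18*1.0 = 128.0 deg C

128.0 deg C


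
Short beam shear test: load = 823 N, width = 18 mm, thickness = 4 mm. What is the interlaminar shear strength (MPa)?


ILSS = 3F/(4bh) = 3*823/(4*18*4) = 8.57 MPa

8.57 MPa


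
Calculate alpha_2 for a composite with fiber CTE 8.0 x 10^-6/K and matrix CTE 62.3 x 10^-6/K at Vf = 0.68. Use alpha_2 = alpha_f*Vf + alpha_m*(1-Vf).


alpha_2 = alpha_f*Vf + alpha_m*(1-Vf) = 8.0*0.68 + 62.3*0.32 = 25.4 x 10^-6/K

25.4 x 10^-6/K


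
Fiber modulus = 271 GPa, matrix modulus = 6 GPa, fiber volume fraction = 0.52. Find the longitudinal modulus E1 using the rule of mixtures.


E1 = Ef*Vf + Em*(1-Vf) = 271*0.52 + 6*0.48 = 143.8 GPa

143.8 GPa


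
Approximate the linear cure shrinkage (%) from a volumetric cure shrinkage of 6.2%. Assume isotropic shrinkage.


Linear shrinkage ≈ vol_shrink/3 = 6.2/3 = 2.067%

2.067%


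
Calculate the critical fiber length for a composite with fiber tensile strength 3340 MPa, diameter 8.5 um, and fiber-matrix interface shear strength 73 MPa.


Lc = sigma_f * d / (2 * tau_i) = 3340 * 8.5 / (2 * 73) = 194.5 um

194.5 um


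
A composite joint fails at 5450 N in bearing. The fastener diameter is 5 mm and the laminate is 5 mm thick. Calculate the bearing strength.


sigma_br = F/(d*h) = 5450/(5*5) = 218.0 MPa

218.0 MPa


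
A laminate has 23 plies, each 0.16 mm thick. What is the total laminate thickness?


h = n * t_ply = 23 * 0.16 = 3.68 mm

3.68 mm


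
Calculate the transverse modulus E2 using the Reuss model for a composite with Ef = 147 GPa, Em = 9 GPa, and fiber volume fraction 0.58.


1/E2 = Vf/Ef + (1-Vf)/Em = 0.58/147 + 0.42/9
E2 = 19.76 GPa

19.76 GPa


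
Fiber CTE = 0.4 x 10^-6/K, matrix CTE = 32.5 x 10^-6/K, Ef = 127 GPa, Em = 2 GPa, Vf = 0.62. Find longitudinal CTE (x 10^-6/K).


E1 = Ef*Vf + Em*(1-Vf) = 79.5
alpha_1 = (alpha_f*Ef*Vf + alpha_m*Em*(1-Vf))/E1 = 0.71 x 10^-6/K

0.71 x 10^-6/K


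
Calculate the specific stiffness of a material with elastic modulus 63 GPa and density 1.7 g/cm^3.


Specific stiffness = E/rho = 63/1.7 = 37.1 GPa/(g/cm^3)

37.1 GPa/(g/cm^3)


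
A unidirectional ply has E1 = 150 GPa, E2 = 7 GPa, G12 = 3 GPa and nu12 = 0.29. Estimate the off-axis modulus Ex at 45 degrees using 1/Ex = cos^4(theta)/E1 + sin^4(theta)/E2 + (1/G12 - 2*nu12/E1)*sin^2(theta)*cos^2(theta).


cos^4(45) = 0.25, sin^4(45) = 0.25, sin^2(45)*cos^2(45) = 0.25
1/G12 - 2*nu12/E1 = 1/3 - 2*0.29/150 = 0.329467 GPa^-1
1/Ex = 0.25/150 + 0.25/7 + 0.329467*0.25 = 0.1197476 GPa^-1
Ex = 8.35 GPa

8.35 GPa


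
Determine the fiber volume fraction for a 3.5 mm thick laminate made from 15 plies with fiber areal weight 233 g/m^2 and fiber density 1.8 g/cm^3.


Vf = n * FAW / (rho_f * h * 1000) = 15 * 233 / (1.8 * 3.5 * 1000) = 0.5548

0.5548


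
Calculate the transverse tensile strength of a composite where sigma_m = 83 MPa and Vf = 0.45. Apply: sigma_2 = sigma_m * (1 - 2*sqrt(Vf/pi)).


factor = 1 - 2*sqrt(0.45/pi) = 0.2431
sigma_2 = 83 * 0.2431 = 20.17 MPa

20.17 MPa


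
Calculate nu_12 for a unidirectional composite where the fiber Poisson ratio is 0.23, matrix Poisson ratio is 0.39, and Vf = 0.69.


nu_12 = nu_f*Vf + nu_m*(1-Vf) = 0.23*0.69 + 0.39*0.31 = 0.2796

0.2796


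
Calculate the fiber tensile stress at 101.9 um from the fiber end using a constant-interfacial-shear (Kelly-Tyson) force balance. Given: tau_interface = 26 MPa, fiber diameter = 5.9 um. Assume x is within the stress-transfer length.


Force balance: sigma_f * (pi*d^2/4) = tau * (pi*d) * x  ->  sigma_f = 4 * tau * x / d
sigma_f = 4 * 26 * 101.9 / 5.9 = 1796.2 MPa

1796.2 MPa


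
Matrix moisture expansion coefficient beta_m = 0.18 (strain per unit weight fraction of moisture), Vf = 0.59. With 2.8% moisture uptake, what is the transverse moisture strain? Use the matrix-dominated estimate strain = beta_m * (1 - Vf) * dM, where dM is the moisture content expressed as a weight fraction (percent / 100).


dM = 2.8/100 = 0.028
strain = beta_m * (1-Vf) * dM = 0.18 * 0.41 * 0.028 = 0.0020664

0.0020664


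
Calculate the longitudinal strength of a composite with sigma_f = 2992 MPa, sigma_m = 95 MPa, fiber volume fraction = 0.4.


sigma_1 = sigma_f*Vf + sigma_m*(1-Vf) = 2992*0.4 + 95*0.6 = 1253.8 MPa

1253.8 MPa


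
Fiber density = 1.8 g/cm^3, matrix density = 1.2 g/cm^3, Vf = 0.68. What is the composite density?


rho_c = rho_f*Vf + rho_m*(1-Vf) = 1.8*0.68 + 1.2*0.32 = 1.608 g/cm^3

1.608 g/cm^3


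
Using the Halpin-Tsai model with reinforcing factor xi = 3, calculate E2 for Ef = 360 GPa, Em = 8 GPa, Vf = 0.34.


eta = (Ef/Em - 1)/(Ef/Em + xi) = (45.0 - 1)/(45.0 + 3) = 0.9167
E2 = Em*(1+xi*eta*Vf)/(1-eta*Vf) = 22.49 GPa

22.49 GPa


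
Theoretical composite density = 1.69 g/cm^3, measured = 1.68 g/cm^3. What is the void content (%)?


Void% = (rho_theo - rho_actual)/rho_theo * 100 = (1.69 - 1.68)/1.69 * 100 = 0.59%

0.59%


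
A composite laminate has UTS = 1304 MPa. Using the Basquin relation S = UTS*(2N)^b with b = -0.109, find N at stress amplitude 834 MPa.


N = 0.5 * (S/UTS)^(1/b) = 0.5 * (834/1304)^(1/-0.109) = 30.1863 cycles

30.1863 cycles


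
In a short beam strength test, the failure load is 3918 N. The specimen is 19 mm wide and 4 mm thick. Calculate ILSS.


ILSS = 3F/(4bh) = 3*3918/(4*19*4) = 38.66 MPa

38.66 MPa


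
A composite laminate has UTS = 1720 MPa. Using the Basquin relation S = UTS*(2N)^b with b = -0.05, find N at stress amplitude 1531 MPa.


N = 0.5 * (S/UTS)^(1/b) = 0.5 * (1531/1720)^(1/-0.05) = 5.1290 cycles

5.1290 cycles


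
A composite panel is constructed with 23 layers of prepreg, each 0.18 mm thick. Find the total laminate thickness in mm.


h = n * t_ply = 23 * 0.18 = 4.14 mm

4.14 mm


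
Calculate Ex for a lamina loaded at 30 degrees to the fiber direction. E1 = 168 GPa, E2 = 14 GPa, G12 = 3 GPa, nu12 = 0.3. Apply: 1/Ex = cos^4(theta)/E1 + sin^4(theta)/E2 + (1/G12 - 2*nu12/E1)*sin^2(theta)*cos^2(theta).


cos^4(30) = 0.5625, sin^4(30) = 0.0625, sin^2(30)*cos^2(30) = 0.1875
1/G12 - 2*nu12/E1 = 1/3 - 2*0.3/168 = 0.329762 GPa^-1
1/Ex = 0.5625/168 + 0.0625/14 + 0.329762*0.1875 = 0.0696429 GPa^-1
Ex = 14.36 GPa

14.36 GPa


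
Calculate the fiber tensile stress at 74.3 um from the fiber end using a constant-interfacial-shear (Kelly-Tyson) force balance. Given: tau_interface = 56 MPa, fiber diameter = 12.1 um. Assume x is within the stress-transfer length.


Force balance: sigma_f * (pi*d^2/4) = tau * (pi*d) * x  ->  sigma_f = 4 * tau * x / d
sigma_f = 4 * 56 * 74.3 / 12.1 = 1375.5 MPa

1375.5 MPa


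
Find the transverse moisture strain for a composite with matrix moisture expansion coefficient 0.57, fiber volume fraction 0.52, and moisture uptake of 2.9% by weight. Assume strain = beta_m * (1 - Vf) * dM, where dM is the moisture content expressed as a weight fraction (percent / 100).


dM = 2.9/100 = 0.029
strain = beta_m * (1-Vf) * dM = 0.57 * 0.48 * 0.029 = 0.0079344

0.0079344


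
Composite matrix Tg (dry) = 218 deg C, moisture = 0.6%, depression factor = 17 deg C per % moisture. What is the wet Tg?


Tg_wet = Tg_dry - k*moisture = 218 - 17*0.6 = 207.8 deg C

207.8 deg C


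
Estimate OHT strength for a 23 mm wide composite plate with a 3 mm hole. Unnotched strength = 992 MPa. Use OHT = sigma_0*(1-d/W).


OHT = sigma_0*(1-d/W) = 992*(1-3/23) = 862.6 MPa

862.6 MPa


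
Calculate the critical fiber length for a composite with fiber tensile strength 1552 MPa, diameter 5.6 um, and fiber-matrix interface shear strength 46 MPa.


Lc = sigma_f * d / (2 * tau_i) = 1552 * 5.6 / (2 * 46) = 94.5 um

94.5 um


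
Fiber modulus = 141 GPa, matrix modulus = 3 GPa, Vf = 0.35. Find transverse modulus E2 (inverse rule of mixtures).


1/E2 = Vf/Ef + (1-Vf)/Em = 0.35/141 + 0.65/3
E2 = 4.56 GPa

4.56 GPa


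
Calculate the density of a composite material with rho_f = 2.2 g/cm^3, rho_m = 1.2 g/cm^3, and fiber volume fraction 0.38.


rho_c = rho_f*Vf + rho_m*(1-Vf) = 2.2*0.38 + 1.2*0.62 = 1.58 g/cm^3

1.58 g/cm^3


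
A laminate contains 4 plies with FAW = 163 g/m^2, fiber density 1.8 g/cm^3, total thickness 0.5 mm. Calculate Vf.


Vf = n * FAW / (rho_f * h * 1000) = 4 * 163 / (1.8 * 0.5 * 1000) = 0.7244

0.7244


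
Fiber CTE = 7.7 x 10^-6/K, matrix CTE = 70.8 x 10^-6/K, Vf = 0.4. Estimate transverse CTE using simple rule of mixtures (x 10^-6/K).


alpha_2 = alpha_f*Vf + alpha_m*(1-Vf) = 7.7*0.4 + 70.8*0.6 = 45.6 x 10^-6/K

45.6 x 10^-6/K


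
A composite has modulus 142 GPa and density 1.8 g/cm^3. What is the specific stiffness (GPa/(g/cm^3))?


Specific stiffness = E/rho = 142/1.8 = 78.9 GPa/(g/cm^3)

78.9 GPa/(g/cm^3)


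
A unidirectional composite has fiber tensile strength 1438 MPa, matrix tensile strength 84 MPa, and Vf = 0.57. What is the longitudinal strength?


sigma_1 = sigma_f*Vf + sigma_m*(1-Vf) = 1438*0.57 + 84*0.43 = 855.8 MPa

855.8 MPa


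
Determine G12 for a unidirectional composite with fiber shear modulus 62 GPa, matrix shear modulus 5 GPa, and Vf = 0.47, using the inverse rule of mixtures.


1/G12 = Vf/Gf + (1-Vf)/Gm = 0.47/62 + 0.53/5
G12 = 8.8 GPa

8.8 GPa


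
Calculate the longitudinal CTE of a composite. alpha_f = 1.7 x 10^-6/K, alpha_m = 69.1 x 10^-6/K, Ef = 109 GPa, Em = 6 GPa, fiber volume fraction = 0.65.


E1 = Ef*Vf + Em*(1-Vf) = 72.95
alpha_1 = (alpha_f*Ef*Vf + alpha_m*Em*(1-Vf))/E1 = 3.64 x 10^-6/K

3.64 x 10^-6/K


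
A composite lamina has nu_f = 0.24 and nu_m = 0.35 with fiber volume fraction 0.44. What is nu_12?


nu_12 = nu_f*Vf + nu_m*(1-Vf) = 0.24*0.44 + 0.35*0.56 = 0.3016

0.3016


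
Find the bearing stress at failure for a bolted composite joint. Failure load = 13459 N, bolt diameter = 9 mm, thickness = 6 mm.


sigma_br = F/(d*h) = 13459/(9*6) = 249.2 MPa

249.2 MPa


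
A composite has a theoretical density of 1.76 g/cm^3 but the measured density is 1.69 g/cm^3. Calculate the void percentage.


Void% = (rho_theo - rho_actual)/rho_theo * 100 = (1.76 - 1.69)/1.76 * 100 = 3.98%

3.98%


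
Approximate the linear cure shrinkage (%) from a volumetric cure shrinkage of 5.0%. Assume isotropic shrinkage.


Linear shrinkage ≈ vol_shrink/3 = 5.0/3 = 1.667%

1.667%


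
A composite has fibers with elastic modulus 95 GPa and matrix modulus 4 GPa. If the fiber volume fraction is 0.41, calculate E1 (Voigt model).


E1 = Ef*Vf + Em*(1-Vf) = 95*0.41 + 4*0.59 = 41.31 GPa

41.31 GPa


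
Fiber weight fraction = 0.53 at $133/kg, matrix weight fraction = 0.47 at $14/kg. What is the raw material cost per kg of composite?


Cost = cost_f*Wf + cost_m*Wm = 133*0.53 + 14*0.47 = $77.07/kg

$77.07/kg


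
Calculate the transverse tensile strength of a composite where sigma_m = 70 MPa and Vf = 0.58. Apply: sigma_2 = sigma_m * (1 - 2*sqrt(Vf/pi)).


factor = 1 - 2*sqrt(0.58/pi) = 0.1407
sigma_2 = 70 * 0.1407 = 9.85 MPa

9.85 MPa


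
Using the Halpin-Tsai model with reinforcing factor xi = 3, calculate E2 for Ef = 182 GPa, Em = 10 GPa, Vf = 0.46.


eta = (Ef/Em - 1)/(Ef/Em + xi) = (18.2 - 1)/(18.2 + 3) = 0.8113
E2 = Em*(1+xi*eta*Vf)/(1-eta*Vf) = 33.82 GPa

33.82 GPa


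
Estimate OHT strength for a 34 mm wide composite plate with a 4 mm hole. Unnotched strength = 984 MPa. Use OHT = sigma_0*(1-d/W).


OHT = sigma_0*(1-d/W) = 984*(1-4/34) = 868.2 MPa

868.2 MPa


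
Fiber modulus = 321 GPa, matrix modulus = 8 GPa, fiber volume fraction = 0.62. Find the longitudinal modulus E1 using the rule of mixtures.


E1 = Ef*Vf + Em*(1-Vf) = 321*0.62 + 8*0.38 = 202.06 GPa

202.06 GPa


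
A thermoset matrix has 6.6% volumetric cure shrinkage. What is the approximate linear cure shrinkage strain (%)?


Linear shrinkage ≈ vol_shrink/3 = 6.6/3 = 2.2%

2.2%


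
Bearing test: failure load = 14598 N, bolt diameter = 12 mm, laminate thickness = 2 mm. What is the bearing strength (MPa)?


sigma_br = F/(d*h) = 14598/(12*2) = 608.3 MPa

608.3 MPa


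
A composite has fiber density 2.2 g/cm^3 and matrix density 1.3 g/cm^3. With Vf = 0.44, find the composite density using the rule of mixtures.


rho_c = rho_f*Vf + rho_m*(1-Vf) = 2.2*0.44 + 1.3*0.56 = 1.696 g/cm^3

1.696 g/cm^3


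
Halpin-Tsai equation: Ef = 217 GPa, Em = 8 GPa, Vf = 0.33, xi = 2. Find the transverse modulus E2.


eta = (Ef/Em - 1)/(Ef/Em + xi) = (27.125 - 1)/(27.125 + 2) = 0.897
E2 = Em*(1+xi*eta*Vf)/(1-eta*Vf) = 18.09 GPa

18.09 GPa


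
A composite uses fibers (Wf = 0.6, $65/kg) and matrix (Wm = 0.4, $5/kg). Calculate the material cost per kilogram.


Cost = cost_f*Wf + cost_m*Wm = 65*0.6 + 5*0.4 = $41.0/kg

$41.0/kg


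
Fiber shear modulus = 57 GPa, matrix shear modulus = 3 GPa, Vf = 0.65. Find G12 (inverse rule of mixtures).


1/G12 = Vf/Gf + (1-Vf)/Gm = 0.65/57 + 0.35/3
G12 = 7.81 GPa

7.81 GPa


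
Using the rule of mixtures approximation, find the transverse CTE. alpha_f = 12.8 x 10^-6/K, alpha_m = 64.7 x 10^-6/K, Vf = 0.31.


alpha_2 = alpha_f*Vf + alpha_m*(1-Vf) = 12.8*0.31 + 64.7*0.69 = 48.6 x 10^-6/K

48.6 x 10^-6/K


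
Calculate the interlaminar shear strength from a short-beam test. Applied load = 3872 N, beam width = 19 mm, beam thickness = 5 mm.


ILSS = 3F/(4bh) = 3*3872/(4*19*5) = 30.57 MPa

30.57 MPa


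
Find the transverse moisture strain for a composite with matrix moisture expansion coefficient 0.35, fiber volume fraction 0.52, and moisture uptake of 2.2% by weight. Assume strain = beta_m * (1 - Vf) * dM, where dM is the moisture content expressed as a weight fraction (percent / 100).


dM = 2.2/100 = 0.022
strain = beta_m * (1-Vf) * dM = 0.35 * 0.48 * 0.022 = 0.003696

0.003696


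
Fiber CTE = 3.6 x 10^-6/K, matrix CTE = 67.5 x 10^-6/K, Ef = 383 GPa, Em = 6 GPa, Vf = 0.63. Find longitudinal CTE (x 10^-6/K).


E1 = Ef*Vf + Em*(1-Vf) = 243.51
alpha_1 = (alpha_f*Ef*Vf + alpha_m*Em*(1-Vf))/E1 = 4.18 x 10^-6/K

4.18 x 10^-6/K


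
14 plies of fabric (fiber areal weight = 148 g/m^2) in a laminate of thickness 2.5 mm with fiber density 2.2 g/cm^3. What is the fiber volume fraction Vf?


Vf = n * FAW / (rho_f * h * 1000) = 14 * 148 / (2.2 * 2.5 * 1000) = 0.3767

0.3767


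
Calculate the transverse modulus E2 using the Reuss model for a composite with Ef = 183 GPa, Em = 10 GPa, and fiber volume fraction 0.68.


1/E2 = Vf/Ef + (1-Vf)/Em = 0.68/183 + 0.32/10
E2 = 28.0 GPa

28.0 GPa


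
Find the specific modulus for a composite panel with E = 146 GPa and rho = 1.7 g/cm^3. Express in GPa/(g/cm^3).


Specific stiffness = E/rho = 146/1.7 = 85.9 GPa/(g/cm^3)

85.9 GPa/(g/cm^3)


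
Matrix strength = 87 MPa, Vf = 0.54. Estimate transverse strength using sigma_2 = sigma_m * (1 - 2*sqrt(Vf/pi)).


factor = 1 - 2*sqrt(0.54/pi) = 0.1708
sigma_2 = 87 * 0.1708 = 14.86 MPa

14.86 MPa


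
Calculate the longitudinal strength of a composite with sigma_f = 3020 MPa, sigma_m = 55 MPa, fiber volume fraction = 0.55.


sigma_1 = sigma_f*Vf + sigma_m*(1-Vf) = 3020*0.55 + 55*0.45 = 1685.8 MPa

1685.8 MPa


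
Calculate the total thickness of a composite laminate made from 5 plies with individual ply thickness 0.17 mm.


h = n * t_ply = 5 * 0.17 = 0.85 mm

0.85 mm


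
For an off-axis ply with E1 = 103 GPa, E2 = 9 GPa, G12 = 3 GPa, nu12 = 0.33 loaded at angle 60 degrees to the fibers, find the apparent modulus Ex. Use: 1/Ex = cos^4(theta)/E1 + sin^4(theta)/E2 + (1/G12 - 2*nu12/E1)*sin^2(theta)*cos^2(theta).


cos^4(60) = 0.0625, sin^4(60) = 0.5625, sin^2(60)*cos^2(60) = 0.1875
1/G12 - 2*nu12/E1 = 1/3 - 2*0.33/103 = 0.326926 GPa^-1
1/Ex = 0.0625/103 + 0.5625/9 + 0.326926*0.1875 = 0.1244053 GPa^-1
Ex = 8.04 GPa

8.04 GPa


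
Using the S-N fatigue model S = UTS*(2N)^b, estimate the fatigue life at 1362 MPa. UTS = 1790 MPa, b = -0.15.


N = 0.5 * (S/UTS)^(1/b) = 0.5 * (1362/1790)^(1/-0.15) = 3.0913 cycles

3.0913 cycles


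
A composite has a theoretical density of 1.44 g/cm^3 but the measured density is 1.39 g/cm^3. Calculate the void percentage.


Void% = (rho_theo - rho_actual)/rho_theo * 100 = (1.44 - 1.39)/1.44 * 100 = 3.47%

3.47%


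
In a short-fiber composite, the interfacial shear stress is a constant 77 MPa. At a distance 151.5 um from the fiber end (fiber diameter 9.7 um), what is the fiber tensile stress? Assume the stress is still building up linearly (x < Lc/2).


Force balance: sigma_f * (pi*d^2/4) = tau * (pi*d) * x  ->  sigma_f = 4 * tau * x / d
sigma_f = 4 * 77 * 151.5 / 9.7 = 4810.5 MPa

4810.5 MPa


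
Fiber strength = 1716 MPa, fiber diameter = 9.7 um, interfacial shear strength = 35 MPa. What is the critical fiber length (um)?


Lc = sigma_f * d / (2 * tau_i) = 1716 * 9.7 / (2 * 35) = 237.8 um

237.8 um


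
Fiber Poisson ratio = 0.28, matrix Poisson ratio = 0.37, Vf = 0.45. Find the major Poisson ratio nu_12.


nu_12 = nu_f*Vf + nu_m*(1-Vf) = 0.28*0.45 + 0.37*0.55 = 0.3295

0.3295


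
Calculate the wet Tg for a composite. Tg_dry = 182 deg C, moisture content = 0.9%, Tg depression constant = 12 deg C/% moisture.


Tg_wet = Tg_dry - k*moisture = 182 - 12*0.9 = 171.2 deg C

171.2 deg C


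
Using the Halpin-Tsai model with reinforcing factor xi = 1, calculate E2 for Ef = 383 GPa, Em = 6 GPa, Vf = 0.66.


eta = (Ef/Em - 1)/(Ef/Em + xi) = (63.8333 - 1)/(63.8333 + 1) = 0.9692
E2 = Em*(1+xi*eta*Vf)/(1-eta*Vf) = 27.3 GPa

27.3 GPa


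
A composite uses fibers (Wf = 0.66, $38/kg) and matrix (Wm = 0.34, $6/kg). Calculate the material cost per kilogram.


Cost = cost_f*Wf + cost_m*Wm = 38*0.66 + 6*0.34 = $27.12/kg

$27.12/kg


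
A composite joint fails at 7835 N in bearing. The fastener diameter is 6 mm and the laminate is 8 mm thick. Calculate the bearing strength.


sigma_br = F/(d*h) = 7835/(6*8) = 163.2 MPa

163.2 MPa


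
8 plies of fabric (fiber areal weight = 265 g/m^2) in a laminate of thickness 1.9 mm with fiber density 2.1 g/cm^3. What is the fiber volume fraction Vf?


Vf = n * FAW / (rho_f * h * 1000) = 8 * 265 / (2.1 * 1.9 * 1000) = 0.5313

0.5313


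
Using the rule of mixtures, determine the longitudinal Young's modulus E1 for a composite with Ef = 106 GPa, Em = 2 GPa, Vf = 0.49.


E1 = Ef*Vf + Em*(1-Vf) = 106*0.49 + 2*0.51 = 52.96 GPa

52.96 GPa


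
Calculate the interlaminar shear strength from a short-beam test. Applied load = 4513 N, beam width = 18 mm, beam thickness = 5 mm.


ILSS = 3F/(4bh) = 3*4513/(4*18*5) = 37.61 MPa

37.61 MPa


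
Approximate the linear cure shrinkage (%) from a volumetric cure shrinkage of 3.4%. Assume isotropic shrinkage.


Linear shrinkage ≈ vol_shrink/3 = 3.4/3 = 1.133%

1.133%


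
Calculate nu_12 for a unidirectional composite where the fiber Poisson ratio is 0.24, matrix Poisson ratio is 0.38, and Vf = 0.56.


nu_12 = nu_f*Vf + nu_m*(1-Vf) = 0.24*0.56 + 0.38*0.44 = 0.3016

0.3016


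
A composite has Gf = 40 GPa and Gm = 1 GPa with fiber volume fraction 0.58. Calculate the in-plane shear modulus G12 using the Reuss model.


1/G12 = Vf/Gf + (1-Vf)/Gm = 0.58/40 + 0.42/1
G12 = 2.3 GPa

2.3 GPa


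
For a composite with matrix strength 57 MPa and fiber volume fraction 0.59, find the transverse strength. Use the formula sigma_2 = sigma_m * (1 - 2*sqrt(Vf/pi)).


factor = 1 - 2*sqrt(0.59/pi) = 0.1333
sigma_2 = 57 * 0.1333 = 7.6 MPa

7.6 MPa


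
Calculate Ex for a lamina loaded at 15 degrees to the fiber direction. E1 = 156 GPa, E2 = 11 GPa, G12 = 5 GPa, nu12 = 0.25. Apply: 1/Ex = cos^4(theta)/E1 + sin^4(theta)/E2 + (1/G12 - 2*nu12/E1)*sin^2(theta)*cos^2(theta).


cos^4(15) = 0.870513, sin^4(15) = 0.004487, sin^2(15)*cos^2(15) = 0.0625
1/G12 - 2*nu12/E1 = 1/5 - 2*0.25/156 = 0.196795 GPa^-1
1/Ex = 0.870513/156 + 0.004487/11 + 0.196795*0.0625 = 0.0182878 GPa^-1
Ex = 54.68 GPa

54.68 GPa


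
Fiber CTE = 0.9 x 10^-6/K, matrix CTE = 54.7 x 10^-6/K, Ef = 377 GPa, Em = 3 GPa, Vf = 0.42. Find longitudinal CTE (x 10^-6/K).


E1 = Ef*Vf + Em*(1-Vf) = 160.08
alpha_1 = (alpha_f*Ef*Vf + alpha_m*Em*(1-Vf))/E1 = 1.48 x 10^-6/K

1.48 x 10^-6/K


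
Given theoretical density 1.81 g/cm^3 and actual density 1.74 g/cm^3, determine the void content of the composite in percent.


Void% = (rho_theo - rho_actual)/rho_theo * 100 = (1.81 - 1.74)/1.81 * 100 = 3.87%

3.87%


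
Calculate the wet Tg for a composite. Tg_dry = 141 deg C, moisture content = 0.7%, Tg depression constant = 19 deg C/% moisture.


Tg_wet = Tg_dry - k*moisture = 141 - 19*0.7 = 127.7 deg C

127.7 deg C


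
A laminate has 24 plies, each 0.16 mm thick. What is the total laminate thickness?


h = n * t_ply = 24 * 0.16 = 3.84 mm

3.84 mm


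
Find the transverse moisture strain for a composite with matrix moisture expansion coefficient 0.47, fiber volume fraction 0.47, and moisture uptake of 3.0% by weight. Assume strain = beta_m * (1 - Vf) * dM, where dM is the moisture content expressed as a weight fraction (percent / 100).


dM = 3.0/100 = 0.03
strain = beta_m * (1-Vf) * dM = 0.47 * 0.53 * 0.03 = 0.007473

0.007473


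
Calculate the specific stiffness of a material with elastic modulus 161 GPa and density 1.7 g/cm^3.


Specific stiffness = E/rho = 161/1.7 = 94.7 GPa/(g/cm^3)

94.7 GPa/(g/cm^3)


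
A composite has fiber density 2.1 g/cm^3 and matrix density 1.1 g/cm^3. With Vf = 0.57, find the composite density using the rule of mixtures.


rho_c = rho_f*Vf + rho_m*(1-Vf) = 2.1*0.57 + 1.1*0.43 = 1.67 g/cm^3

1.67 g/cm^3


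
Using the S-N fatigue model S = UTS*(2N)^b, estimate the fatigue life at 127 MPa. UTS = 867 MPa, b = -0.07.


N = 0.5 * (S/UTS)^(1/b) = 0.5 * (127/867)^(1/-0.07) = 4.1336e+11 cycles

4.1336e+11 cycles


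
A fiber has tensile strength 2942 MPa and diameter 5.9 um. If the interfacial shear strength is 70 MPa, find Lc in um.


Lc = sigma_f * d / (2 * tau_i) = 2942 * 5.9 / (2 * 70) = 124.0 um

124.0 um


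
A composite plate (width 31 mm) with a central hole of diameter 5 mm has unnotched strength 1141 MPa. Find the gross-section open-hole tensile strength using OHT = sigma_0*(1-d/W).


OHT = sigma_0*(1-d/W) = 1141*(1-5/31) = 957.0 MPa

957.0 MPa


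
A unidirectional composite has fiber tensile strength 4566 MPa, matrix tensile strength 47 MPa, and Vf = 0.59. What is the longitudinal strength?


sigma_1 = sigma_f*Vf + sigma_m*(1-Vf) = 4566*0.59 + 47*0.41 = 2713.2 MPa

2713.2 MPa


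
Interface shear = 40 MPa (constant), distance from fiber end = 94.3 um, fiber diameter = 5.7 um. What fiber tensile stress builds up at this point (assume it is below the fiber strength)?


Force balance: sigma_f * (pi*d^2/4) = tau * (pi*d) * x  ->  sigma_f = 4 * tau * x / d
sigma_f = 4 * 40 * 94.3 / 5.7 = 2647.0 MPa

2647.0 MPa


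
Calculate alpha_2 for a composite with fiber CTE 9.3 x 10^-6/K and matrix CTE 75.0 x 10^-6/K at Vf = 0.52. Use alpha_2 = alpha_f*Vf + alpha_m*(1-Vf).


alpha_2 = alpha_f*Vf + alpha_m*(1-Vf) = 9.3*0.52 + 75.0*0.48 = 40.8 x 10^-6/K

40.8 x 10^-6/K


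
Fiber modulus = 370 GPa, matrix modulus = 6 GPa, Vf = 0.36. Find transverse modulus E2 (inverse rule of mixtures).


1/E2 = Vf/Ef + (1-Vf)/Em = 0.36/370 + 0.64/6
E2 = 9.29 GPa

9.29 GPa


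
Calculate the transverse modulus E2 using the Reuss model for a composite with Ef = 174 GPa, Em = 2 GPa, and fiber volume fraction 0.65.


1/E2 = Vf/Ef + (1-Vf)/Em = 0.65/174 + 0.35/2
E2 = 5.59 GPa

5.59 GPa


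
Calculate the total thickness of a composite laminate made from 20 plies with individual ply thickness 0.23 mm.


h = n * t_ply = 20 * 0.23 = 4.6 mm

4.6 mm


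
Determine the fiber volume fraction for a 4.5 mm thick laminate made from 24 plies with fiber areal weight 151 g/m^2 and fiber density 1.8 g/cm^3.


Vf = n * FAW / (rho_f * h * 1000) = 24 * 151 / (1.8 * 4.5 * 1000) = 0.4474

0.4474


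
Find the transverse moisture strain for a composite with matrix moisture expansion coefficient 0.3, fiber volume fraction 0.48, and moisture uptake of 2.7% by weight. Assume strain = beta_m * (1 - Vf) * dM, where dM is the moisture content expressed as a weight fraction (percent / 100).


dM = 2.7/100 = 0.027
strain = beta_m * (1-Vf) * dM = 0.3 * 0.52 * 0.027 = 0.004212

0.004212


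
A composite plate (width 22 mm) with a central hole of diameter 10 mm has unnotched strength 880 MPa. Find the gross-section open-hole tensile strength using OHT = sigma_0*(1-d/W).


OHT = sigma_0*(1-d/W) = 880*(1-10/22) = 480.0 MPa

480.0 MPa


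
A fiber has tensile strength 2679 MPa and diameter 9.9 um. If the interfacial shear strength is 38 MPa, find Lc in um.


Lc = sigma_f * d / (2 * tau_i) = 2679 * 9.9 / (2 * 38) = 349.0 um

349.0 um


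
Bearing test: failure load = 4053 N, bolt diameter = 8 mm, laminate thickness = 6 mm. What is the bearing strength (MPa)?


sigma_br = F/(d*h) = 4053/(8*6) = 84.4 MPa

84.4 MPa


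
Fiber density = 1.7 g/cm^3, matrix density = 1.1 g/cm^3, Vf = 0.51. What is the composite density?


rho_c = rho_f*Vf + rho_m*(1-Vf) = 1.7*0.51 + 1.1*0.49 = 1.406 g/cm^3

1.406 g/cm^3


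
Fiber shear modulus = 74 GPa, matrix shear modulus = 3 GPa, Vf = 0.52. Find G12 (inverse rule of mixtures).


1/G12 = Vf/Gf + (1-Vf)/Gm = 0.52/74 + 0.48/3
G12 = 5.99 GPa

5.99 GPa


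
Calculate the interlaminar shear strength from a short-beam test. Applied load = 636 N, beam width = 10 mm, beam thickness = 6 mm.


ILSS = 3F/(4bh) = 3*636/(4*10*6) = 7.95 MPa

7.95 MPa


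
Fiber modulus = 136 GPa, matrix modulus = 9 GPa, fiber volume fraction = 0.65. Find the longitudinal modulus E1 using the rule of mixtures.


E1 = Ef*Vf + Em*(1-Vf) = 136*0.65 + 9*0.35 = 91.55 GPa

91.55 GPa


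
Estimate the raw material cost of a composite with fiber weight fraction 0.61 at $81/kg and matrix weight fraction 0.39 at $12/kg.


Cost = cost_f*Wf + cost_m*Wm = 81*0.61 + 12*0.39 = $54.09/kg

$54.09/kg


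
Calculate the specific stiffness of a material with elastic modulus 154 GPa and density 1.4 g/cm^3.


Specific stiffness = E/rho = 154/1.4 = 110.0 GPa/(g/cm^3)

110.0 GPa/(g/cm^3)


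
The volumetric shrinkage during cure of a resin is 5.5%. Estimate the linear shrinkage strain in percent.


Linear shrinkage ≈ vol_shrink/3 = 5.5/3 = 1.833%

1.833%


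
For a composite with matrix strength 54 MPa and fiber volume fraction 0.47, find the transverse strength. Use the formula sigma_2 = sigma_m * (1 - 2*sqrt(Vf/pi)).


factor = 1 - 2*sqrt(0.47/pi) = 0.2264
sigma_2 = 54 * 0.2264 = 12.23 MPa

12.23 MPa


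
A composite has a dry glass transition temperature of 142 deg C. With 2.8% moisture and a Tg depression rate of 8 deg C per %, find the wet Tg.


Tg_wet = Tg_dry - k*moisture = 142 - 8*2.8 = 119.6 deg C

119.6 deg C


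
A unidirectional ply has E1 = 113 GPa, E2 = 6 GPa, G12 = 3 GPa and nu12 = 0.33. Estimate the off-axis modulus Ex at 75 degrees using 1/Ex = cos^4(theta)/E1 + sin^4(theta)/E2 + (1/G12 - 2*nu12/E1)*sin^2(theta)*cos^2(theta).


cos^4(75) = 0.004487, sin^4(75) = 0.870513, sin^2(75)*cos^2(75) = 0.0625
1/G12 - 2*nu12/E1 = 1/3 - 2*0.33/113 = 0.327493 GPa^-1
1/Ex = 0.004487/113 + 0.870513/6 + 0.327493*0.0625 = 0.1655935 GPa^-1
Ex = 6.04 GPa

6.04 GPa


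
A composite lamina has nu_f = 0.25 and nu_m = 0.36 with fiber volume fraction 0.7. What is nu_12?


nu_12 = nu_f*Vf + nu_m*(1-Vf) = 0.25*0.7 + 0.36*0.3 = 0.283

0.283


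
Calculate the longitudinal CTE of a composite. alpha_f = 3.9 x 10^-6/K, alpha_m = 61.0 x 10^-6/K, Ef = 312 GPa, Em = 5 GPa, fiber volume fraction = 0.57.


E1 = Ef*Vf + Em*(1-Vf) = 179.99
alpha_1 = (alpha_f*Ef*Vf + alpha_m*Em*(1-Vf))/E1 = 4.58 x 10^-6/K

4.58 x 10^-6/K


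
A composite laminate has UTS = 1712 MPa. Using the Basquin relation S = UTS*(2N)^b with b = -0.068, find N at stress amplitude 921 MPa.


N = 0.5 * (S/UTS)^(1/b) = 0.5 * (921/1712)^(1/-0.068) = 4554.5189 cycles

4554.5189 cycles


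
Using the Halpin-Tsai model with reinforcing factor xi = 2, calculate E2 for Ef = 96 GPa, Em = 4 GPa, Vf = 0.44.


eta = (Ef/Em - 1)/(Ef/Em + xi) = (24.0 - 1)/(24.0 + 2) = 0.8846
E2 = Em*(1+xi*eta*Vf)/(1-eta*Vf) = 11.65 GPa

11.65 GPa


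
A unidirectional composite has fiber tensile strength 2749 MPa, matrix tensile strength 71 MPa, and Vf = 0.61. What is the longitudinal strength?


sigma_1 = sigma_f*Vf + sigma_m*(1-Vf) = 2749*0.61 + 71*0.39 = 1704.6 MPa

1704.6 MPa


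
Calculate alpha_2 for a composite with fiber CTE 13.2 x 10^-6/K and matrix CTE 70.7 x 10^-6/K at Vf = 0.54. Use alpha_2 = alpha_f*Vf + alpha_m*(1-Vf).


alpha_2 = alpha_f*Vf + alpha_m*(1-Vf) = 13.2*0.54 + 70.7*0.46 = 39.7 x 10^-6/K

39.7 x 10^-6/K


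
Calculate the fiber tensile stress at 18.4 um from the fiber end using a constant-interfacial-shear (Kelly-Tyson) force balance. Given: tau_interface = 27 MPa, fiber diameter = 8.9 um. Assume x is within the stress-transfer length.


Force balance: sigma_f * (pi*d^2/4) = tau * (pi*d) * x  ->  sigma_f = 4 * tau * x / d
sigma_f = 4 * 27 * 18.4 / 8.9 = 223.3 MPa

223.3 MPa


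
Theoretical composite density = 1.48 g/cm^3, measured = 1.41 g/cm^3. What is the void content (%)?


Void% = (rho_theo - rho_actual)/rho_theo * 100 = (1.48 - 1.41)/1.48 * 100 = 4.73%

4.73%


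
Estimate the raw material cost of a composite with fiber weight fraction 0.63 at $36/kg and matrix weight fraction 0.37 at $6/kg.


Cost = cost_f*Wf + cost_m*Wm = 36*0.63 + 6*0.37 = $24.9/kg

$24.9/kg


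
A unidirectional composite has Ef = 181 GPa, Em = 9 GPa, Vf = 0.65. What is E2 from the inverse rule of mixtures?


1/E2 = Vf/Ef + (1-Vf)/Em = 0.65/181 + 0.35/9
E2 = 23.54 GPa

23.54 GPa


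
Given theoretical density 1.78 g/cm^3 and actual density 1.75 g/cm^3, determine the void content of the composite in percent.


Void% = (rho_theo - rho_actual)/rho_theo * 100 = (1.78 - 1.75)/1.78 * 100 = 1.69%

1.69%


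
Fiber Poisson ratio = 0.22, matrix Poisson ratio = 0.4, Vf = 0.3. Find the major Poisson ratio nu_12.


nu_12 = nu_f*Vf + nu_m*(1-Vf) = 0.22*0.3 + 0.4*0.7 = 0.346

0.346


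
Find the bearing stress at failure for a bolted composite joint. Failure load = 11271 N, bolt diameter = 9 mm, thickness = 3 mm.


sigma_br = F/(d*h) = 11271/(9*3) = 417.4 MPa

417.4 MPa


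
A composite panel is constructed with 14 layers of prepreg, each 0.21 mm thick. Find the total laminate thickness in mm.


h = n * t_ply = 14 * 0.21 = 2.94 mm

2.94 mm


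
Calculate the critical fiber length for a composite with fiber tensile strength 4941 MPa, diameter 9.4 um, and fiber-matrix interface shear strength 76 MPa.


Lc = sigma_f * d / (2 * tau_i) = 4941 * 9.4 / (2 * 76) = 305.6 um

305.6 um


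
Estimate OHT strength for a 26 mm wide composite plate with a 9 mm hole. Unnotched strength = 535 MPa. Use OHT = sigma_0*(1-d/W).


OHT = sigma_0*(1-d/W) = 535*(1-9/26) = 349.8 MPa

349.8 MPa


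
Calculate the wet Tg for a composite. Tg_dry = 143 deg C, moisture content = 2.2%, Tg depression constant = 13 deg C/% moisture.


Tg_wet = Tg_dry - k*moisture = 143 - 13*2.2 = 114.4 deg C

114.4 deg C


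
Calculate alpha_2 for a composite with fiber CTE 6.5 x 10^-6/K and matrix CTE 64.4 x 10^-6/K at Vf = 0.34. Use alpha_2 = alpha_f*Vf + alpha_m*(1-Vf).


alpha_2 = alpha_f*Vf + alpha_m*(1-Vf) = 6.5*0.34 + 64.4*0.66 = 44.7 x 10^-6/K

44.7 x 10^-6/K


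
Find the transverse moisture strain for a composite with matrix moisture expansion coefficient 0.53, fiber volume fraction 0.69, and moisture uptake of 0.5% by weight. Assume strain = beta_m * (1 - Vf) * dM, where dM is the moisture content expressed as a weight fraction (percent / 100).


dM = 0.5/100 = 0.005
strain = beta_m * (1-Vf) * dM = 0.53 * 0.31 * 0.005 = 0.0008215

0.0008215


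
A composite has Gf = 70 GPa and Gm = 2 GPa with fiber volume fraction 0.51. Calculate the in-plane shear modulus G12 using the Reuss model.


1/G12 = Vf/Gf + (1-Vf)/Gm = 0.51/70 + 0.49/2
G12 = 3.96 GPa

3.96 GPa


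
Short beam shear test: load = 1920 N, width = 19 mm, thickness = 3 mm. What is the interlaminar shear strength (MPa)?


ILSS = 3F/(4bh) = 3*1920/(4*19*3) = 25.26 MPa

25.26 MPa


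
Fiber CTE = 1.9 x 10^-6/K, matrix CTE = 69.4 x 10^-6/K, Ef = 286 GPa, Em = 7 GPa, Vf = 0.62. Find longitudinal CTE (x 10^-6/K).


E1 = Ef*Vf + Em*(1-Vf) = 179.98
alpha_1 = (alpha_f*Ef*Vf + alpha_m*Em*(1-Vf))/E1 = 2.9 x 10^-6/K

2.9 x 10^-6/K


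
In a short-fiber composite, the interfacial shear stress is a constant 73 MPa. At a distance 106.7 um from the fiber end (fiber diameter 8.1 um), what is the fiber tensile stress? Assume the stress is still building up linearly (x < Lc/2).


Force balance: sigma_f * (pi*d^2/4) = tau * (pi*d) * x  ->  sigma_f = 4 * tau * x / d
sigma_f = 4 * 73 * 106.7 / 8.1 = 3846.5 MPa

3846.5 MPa


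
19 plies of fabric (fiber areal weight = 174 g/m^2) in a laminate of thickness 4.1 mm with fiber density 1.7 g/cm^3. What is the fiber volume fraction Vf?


Vf = n * FAW / (rho_f * h * 1000) = 19 * 174 / (1.7 * 4.1 * 1000) = 0.4743

0.4743
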